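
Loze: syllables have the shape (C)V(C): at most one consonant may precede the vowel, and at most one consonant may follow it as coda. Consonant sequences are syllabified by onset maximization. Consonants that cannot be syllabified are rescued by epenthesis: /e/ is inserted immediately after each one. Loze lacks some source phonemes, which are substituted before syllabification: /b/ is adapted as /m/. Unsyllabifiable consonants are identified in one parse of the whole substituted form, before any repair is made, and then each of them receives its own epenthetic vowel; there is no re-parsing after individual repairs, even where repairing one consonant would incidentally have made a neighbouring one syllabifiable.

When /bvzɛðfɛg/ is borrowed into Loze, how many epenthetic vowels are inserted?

2

After substitution the input is /mvzɛðfɛg/.
The unsyllabifiable consonants are /m/, /v/; each receives one epenthetic vowel.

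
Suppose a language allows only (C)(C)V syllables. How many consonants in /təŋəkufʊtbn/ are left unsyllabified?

Syllabifying with onset maximization leaves /t/, /b/, /n/ stranded (no codas are permitted; onsets may contain at most 2 consonants).

3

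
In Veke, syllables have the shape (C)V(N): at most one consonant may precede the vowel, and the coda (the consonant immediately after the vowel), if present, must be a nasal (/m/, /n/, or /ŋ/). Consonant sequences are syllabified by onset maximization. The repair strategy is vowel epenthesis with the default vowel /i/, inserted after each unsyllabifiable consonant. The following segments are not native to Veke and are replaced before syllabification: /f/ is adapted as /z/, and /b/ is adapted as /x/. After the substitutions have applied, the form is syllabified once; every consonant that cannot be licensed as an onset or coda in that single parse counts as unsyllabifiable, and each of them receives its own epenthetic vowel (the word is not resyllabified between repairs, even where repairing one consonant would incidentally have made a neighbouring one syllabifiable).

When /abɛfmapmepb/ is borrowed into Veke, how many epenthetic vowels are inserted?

4

After substitution the input is /axɛzmapmepx/.
The unsyllabifiable consonants are /z/, /p/, /p/, /x/; each receives one epenthetic vowel.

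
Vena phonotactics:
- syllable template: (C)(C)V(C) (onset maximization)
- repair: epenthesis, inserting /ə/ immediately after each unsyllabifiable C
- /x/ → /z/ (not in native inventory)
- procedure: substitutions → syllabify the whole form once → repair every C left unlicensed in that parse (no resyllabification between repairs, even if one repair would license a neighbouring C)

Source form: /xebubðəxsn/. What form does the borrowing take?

Substitution: /x/ → /z/, giving /zebubðəzsn/.
Under (C)(C)V(C), the unsyllabifiable consonants are /s/, /n/ (at most one coda consonant is licensed; onsets may contain at most 2 consonants).
Each unlicensed consonant becomes the onset of a new syllable: /s/ → /sə/, /n/ → /nə/.

zebubðəzsənə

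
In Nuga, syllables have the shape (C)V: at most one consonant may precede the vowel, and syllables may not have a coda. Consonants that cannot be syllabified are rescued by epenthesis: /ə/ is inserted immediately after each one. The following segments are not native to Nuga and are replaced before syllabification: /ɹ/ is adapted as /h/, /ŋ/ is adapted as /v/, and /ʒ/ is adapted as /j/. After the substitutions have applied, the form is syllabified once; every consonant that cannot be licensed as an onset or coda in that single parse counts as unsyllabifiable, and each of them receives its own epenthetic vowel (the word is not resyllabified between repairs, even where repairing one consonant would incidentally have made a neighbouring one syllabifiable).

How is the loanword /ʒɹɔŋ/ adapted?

Substitution: /ʒ/ → /j/, /ɹ/ → /h/, /ŋ/ → /v/, giving /jhɔv/.
Under (C)V, the unsyllabifiable consonants are /j/, /v/ (no codas are permitted; onsets are limited to one consonant).
Epenthesis after each stranded consonant: /j/ → /jə/, /v/ → /və/.

jəhɔvə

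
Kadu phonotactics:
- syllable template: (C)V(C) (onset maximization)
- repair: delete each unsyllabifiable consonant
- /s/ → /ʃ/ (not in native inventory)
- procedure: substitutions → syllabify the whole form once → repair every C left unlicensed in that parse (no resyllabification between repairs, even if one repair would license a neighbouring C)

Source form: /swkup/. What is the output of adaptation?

kup

Substitution: /s/ → /ʃ/, giving /ʃwkup/.
Syllabifying with onset maximization leaves /ʃ/, /w/ stranded (at most one coda consonant is licensed; onsets are limited to one consonant).
Deletion applies to /ʃ/, /w/.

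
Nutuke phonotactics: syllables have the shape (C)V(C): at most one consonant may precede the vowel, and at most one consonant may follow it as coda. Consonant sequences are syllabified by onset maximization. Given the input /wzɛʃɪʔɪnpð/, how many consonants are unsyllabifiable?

3

Under (C)V(C), the unsyllabifiable consonants are /w/, /p/, /ð/ (at most one coda consonant is licensed; onsets are limited to one consonant).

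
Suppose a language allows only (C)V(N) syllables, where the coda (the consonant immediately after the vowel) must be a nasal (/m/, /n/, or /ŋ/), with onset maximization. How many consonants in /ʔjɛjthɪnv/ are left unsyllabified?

4

Under (C)V(N), the unsyllabifiable consonants are /ʔ/, /j/, /t/, /v/ (only a nasal (/m/, /n/, or /ŋ/) is licensed in coda position; onsets are limited to one consonant).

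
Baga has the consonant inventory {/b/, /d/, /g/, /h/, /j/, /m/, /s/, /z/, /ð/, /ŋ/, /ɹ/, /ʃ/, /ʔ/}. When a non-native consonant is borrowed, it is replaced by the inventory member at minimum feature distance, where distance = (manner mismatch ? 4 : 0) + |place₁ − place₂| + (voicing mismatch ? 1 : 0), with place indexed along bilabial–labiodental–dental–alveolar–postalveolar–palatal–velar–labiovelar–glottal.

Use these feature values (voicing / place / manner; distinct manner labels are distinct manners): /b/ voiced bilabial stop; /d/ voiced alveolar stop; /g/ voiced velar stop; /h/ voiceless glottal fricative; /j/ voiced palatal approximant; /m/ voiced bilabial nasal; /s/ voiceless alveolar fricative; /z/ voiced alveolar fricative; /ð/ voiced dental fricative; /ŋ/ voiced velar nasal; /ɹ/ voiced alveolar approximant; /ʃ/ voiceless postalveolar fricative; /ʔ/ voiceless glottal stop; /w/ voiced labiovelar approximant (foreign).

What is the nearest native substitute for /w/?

j

/j/ is closest: same manner (approximant), place distance 2 (labiovelar→palatal), same voicing; total 2. Next closest is /ɹ/ at distance 4.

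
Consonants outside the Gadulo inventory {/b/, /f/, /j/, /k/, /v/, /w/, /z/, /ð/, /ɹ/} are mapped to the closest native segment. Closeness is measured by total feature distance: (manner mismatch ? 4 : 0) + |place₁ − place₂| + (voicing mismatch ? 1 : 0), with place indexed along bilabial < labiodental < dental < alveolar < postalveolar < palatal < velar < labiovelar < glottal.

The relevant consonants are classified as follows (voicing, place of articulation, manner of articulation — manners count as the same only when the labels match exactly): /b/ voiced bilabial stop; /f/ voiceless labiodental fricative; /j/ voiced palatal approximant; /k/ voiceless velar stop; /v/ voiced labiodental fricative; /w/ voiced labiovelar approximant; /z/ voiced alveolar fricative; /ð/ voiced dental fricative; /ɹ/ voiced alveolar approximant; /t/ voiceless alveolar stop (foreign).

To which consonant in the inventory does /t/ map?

k

/k/ is closest: same manner (stop), place distance 3 (alveolar→velar), same voicing; total 3. Next closest is /b/ at distance 4.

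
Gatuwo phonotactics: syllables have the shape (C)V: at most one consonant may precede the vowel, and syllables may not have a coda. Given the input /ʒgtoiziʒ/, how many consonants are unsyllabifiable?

Under (C)V, the unsyllabifiable consonants are /ʒ/, /g/, /ʒ/ (no codas are permitted; onsets are limited to one consonant).

3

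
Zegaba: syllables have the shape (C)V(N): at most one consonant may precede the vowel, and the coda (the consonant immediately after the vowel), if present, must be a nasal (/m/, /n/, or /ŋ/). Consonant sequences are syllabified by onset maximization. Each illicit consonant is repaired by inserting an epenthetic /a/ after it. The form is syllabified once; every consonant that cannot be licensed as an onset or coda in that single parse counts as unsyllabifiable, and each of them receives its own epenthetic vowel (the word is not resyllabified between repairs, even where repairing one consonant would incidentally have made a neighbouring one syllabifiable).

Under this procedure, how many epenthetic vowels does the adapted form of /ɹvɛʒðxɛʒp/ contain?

5

The unsyllabifiable consonants are /ɹ/, /ʒ/, /ð/, /ʒ/, /p/; each receives one epenthetic vowel.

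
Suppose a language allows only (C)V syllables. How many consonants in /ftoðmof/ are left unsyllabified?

3

Under (C)V, the unsyllabifiable consonants are /f/, /ð/, /f/ (no codas are permitted; onsets are limited to one consonant).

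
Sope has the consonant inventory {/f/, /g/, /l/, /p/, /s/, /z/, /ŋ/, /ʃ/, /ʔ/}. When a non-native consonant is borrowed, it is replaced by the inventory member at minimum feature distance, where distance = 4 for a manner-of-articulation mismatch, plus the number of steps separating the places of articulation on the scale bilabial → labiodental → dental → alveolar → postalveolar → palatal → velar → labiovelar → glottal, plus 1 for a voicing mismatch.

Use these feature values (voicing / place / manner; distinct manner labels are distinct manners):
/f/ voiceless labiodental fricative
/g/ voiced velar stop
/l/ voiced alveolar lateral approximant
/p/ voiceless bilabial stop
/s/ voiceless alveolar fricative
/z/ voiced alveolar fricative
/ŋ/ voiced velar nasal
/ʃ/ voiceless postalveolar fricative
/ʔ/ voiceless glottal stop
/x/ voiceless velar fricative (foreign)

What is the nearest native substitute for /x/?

ʃ

/ʃ/ is closest: same manner (fricative), place distance 2 (velar→postalveolar), same voicing; total 2. Next closest is /s/ at distance 3.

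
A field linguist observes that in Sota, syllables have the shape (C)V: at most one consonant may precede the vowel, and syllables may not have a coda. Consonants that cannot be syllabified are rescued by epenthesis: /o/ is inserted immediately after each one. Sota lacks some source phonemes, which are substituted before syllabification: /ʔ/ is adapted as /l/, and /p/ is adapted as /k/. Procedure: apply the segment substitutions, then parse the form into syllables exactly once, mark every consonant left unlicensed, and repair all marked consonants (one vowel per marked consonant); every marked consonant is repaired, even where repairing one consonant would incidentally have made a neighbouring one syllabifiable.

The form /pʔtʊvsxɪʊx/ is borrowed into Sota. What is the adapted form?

Substitution: /p/ → /k/, /ʔ/ → /l/, giving /kltʊvsxɪʊx/.
Syllabifying with onset maximization leaves /k/, /l/, /v/, /s/, /x/ stranded (no codas are permitted; onsets are limited to one consonant).
Epenthesis after each stranded consonant: /k/ → /ko/, /l/ → /lo/, /v/ → /vo/, /s/ → /so/, /x/ → /xo/.

kolotʊvosoxɪʊxo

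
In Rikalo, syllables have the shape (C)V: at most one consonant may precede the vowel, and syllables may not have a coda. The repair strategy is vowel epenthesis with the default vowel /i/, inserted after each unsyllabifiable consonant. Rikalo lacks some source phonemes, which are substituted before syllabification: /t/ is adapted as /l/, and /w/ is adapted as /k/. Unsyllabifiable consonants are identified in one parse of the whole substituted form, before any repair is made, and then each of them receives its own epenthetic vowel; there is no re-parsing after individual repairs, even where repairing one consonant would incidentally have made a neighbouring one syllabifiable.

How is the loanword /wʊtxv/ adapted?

Substitution: /w/ → /k/, /t/ → /l/, giving /kʊlxv/.
The consonants /l/, /x/, /v/ cannot be parsed into a legal (C)V syllable (no codas are permitted; onsets are limited to one consonant).
Epenthesis after each stranded consonant: /l/ → /li/, /x/ → /xi/, /v/ → /vi/.

kʊlixivi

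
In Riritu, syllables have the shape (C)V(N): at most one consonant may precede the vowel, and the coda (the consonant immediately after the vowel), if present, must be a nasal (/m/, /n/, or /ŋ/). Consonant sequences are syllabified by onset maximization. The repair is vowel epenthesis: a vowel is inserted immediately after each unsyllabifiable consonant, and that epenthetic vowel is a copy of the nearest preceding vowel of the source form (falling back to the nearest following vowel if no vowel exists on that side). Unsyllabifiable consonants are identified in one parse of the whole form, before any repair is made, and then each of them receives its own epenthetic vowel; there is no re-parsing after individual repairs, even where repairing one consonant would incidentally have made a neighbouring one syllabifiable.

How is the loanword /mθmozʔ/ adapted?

The consonants /m/, /θ/, /z/, /ʔ/ cannot be parsed into a legal (C)V(N) syllable (only a nasal (/m/, /n/, or /ŋ/) is licensed in coda position; onsets are limited to one consonant).
Inserting the epenthetic vowel yields /m/ → /mo/, /θ/ → /θo/, /z/ → /zo/, /ʔ/ → /ʔo/.

moθomozoʔo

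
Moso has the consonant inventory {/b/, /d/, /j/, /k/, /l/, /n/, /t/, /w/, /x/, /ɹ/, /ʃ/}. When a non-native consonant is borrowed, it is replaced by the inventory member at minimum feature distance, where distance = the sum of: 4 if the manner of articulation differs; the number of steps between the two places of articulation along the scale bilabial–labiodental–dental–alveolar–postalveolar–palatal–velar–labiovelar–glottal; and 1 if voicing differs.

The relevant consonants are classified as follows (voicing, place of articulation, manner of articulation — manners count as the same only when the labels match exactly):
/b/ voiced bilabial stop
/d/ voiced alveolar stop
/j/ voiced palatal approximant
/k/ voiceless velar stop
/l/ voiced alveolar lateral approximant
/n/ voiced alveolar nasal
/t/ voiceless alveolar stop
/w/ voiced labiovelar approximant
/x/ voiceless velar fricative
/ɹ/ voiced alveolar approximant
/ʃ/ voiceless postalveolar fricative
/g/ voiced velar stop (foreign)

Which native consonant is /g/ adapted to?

/k/ is closest: same manner (stop), place distance 0 (velar→velar), voicing differs (+1); total 1. Next closest is /d/ at distance 3.

k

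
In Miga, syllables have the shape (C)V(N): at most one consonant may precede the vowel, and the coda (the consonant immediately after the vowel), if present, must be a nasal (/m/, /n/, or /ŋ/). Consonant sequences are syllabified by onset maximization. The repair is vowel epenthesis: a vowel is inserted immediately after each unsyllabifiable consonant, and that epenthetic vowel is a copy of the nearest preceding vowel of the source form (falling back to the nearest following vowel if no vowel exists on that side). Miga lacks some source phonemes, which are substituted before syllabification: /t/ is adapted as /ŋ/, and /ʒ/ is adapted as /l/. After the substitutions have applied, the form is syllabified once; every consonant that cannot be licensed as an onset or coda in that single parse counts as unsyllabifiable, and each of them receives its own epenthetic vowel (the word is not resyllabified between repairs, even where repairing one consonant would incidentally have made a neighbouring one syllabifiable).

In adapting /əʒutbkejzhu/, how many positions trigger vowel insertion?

3

After substitution the input is /əluŋbkejzhu/.
The unsyllabifiable consonants are /b/, /j/, /z/; each receives one epenthetic vowel.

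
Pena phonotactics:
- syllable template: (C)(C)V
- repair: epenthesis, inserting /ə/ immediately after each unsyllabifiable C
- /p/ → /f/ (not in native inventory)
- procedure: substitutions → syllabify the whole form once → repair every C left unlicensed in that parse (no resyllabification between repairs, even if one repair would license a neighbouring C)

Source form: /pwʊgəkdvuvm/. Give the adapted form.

Substitution: /p/ → /f/, giving /fwʊgəkdvuvm/.
Syllabifying with onset maximization leaves /k/, /v/, /m/ stranded (no codas are permitted; onsets may contain at most 2 consonants).
Epenthesis after each stranded consonant: /k/ → /kə/, /v/ → /və/, /m/ → /mə/.

fwʊgəkədvuvəmə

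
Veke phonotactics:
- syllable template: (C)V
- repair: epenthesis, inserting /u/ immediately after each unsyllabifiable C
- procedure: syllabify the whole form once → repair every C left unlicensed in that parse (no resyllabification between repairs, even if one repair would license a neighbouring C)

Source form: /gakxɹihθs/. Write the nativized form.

gakuxuɹihuθusu

Syllabifying with onset maximization leaves /k/, /x/, /h/, /θ/, /s/ stranded (no codas are permitted; onsets are limited to one consonant).
Each unlicensed consonant becomes the onset of a new syllable: /k/ → /ku/, /x/ → /xu/, /h/ → /hu/, /θ/ → /θu/, /s/ → /su/.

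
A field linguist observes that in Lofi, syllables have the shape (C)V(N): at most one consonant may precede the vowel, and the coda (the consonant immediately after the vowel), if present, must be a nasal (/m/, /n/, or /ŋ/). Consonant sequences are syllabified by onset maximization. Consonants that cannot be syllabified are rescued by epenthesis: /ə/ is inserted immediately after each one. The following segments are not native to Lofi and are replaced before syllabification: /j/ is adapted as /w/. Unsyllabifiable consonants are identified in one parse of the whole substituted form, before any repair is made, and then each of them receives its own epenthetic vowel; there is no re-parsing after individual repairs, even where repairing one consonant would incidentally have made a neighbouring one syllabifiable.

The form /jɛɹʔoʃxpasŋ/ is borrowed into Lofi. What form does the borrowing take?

wɛɹəʔoʃəxəpasəŋə

Substitution: /j/ → /w/, giving /wɛɹʔoʃxpasŋ/.
Under (C)V(N), the unsyllabifiable consonants are /ɹ/, /ʃ/, /x/, /s/, /ŋ/ (only a nasal (/m/, /n/, or /ŋ/) is licensed in coda position; onsets are limited to one consonant).
Epenthesis after each stranded consonant: /ɹ/ → /ɹə/, /ʃ/ → /ʃə/, /x/ → /xə/, /s/ → /sə/, /ŋ/ → /ŋə/.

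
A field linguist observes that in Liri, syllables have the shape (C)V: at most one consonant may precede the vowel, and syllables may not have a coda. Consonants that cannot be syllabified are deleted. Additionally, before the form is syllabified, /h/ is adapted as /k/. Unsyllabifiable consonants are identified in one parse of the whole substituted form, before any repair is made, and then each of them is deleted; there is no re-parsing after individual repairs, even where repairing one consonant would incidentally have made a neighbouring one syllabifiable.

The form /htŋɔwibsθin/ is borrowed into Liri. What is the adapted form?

Substitution: /h/ → /k/, giving /ktŋɔwibsθin/.
Under (C)V, the unsyllabifiable consonants are /k/, /t/, /b/, /s/, /n/ (no codas are permitted; onsets are limited to one consonant).
Deletion applies to /k/, /t/, /b/, /s/, /n/.

ŋɔwiθi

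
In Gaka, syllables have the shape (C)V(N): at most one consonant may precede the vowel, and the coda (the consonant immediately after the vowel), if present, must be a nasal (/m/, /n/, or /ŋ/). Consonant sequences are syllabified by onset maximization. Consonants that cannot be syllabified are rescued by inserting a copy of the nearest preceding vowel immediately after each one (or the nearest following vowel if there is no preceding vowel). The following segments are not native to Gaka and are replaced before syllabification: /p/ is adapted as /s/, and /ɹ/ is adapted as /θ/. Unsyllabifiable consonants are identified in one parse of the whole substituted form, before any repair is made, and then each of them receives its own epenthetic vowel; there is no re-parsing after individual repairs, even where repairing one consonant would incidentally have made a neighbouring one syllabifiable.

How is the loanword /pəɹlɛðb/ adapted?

Substitution: /p/ → /s/, /ɹ/ → /θ/, giving /səθlɛðb/.
The consonants /θ/, /ð/, /b/ cannot be parsed into a legal (C)V(N) syllable (only a nasal (/m/, /n/, or /ŋ/) is licensed in coda position; onsets are limited to one consonant).
Inserting the epenthetic vowel yields /θ/ → /θə/, /ð/ → /ðɛ/, /b/ → /bɛ/.

səθəlɛðɛbɛ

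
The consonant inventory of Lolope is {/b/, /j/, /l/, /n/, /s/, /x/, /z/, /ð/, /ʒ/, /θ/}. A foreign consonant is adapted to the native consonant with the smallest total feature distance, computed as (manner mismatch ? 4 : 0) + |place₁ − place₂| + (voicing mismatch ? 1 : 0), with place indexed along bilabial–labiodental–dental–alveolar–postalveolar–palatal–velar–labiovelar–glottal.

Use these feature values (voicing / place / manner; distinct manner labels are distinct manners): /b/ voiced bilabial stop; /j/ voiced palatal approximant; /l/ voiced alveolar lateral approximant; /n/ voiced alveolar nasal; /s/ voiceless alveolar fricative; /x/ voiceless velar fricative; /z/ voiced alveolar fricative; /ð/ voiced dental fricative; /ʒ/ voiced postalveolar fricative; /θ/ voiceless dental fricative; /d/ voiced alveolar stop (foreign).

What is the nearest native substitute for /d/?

b

/b/ is closest: same manner (stop), place distance 3 (alveolar→bilabial), same voicing; total 3. Next closest is /l/ at distance 4.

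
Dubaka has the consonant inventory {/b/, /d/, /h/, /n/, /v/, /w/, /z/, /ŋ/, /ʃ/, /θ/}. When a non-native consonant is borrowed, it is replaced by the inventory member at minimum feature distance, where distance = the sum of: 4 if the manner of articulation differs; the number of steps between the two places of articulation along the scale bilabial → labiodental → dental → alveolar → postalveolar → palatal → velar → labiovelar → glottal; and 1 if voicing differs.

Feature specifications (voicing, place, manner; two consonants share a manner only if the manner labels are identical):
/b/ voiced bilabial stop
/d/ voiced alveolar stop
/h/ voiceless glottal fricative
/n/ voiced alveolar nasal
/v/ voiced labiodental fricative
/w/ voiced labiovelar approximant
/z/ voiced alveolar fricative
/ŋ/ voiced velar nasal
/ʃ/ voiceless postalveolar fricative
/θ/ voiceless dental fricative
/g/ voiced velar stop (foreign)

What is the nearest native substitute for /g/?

d

/d/ is closest: same manner (stop), place distance 3 (velar→alveolar), same voicing; total 3. Next closest is /ŋ/ at distance 4.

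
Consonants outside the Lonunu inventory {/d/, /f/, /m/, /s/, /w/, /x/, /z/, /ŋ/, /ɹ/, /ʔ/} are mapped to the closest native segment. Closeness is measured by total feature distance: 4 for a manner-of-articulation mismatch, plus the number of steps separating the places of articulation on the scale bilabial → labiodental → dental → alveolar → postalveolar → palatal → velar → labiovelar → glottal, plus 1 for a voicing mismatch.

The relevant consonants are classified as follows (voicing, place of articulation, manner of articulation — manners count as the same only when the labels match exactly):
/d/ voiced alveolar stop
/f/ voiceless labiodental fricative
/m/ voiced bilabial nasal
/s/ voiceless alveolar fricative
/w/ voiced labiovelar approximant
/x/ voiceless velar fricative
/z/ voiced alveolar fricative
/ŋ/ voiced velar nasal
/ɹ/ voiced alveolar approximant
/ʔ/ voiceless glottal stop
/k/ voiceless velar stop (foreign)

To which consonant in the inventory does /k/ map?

ʔ

/ʔ/ is closest: same manner (stop), place distance 2 (velar→glottal), same voicing; total 2. Next closest is /d/ at distance 4.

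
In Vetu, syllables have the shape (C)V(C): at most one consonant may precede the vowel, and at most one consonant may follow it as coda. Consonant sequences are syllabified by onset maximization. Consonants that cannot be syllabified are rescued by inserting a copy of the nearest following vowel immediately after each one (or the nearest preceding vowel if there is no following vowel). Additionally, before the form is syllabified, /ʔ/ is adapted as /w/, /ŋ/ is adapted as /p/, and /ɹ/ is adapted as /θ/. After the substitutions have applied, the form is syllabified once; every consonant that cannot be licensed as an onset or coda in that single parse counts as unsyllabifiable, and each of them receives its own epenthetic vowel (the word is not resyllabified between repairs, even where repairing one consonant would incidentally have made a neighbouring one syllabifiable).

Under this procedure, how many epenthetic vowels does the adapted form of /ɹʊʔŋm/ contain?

After substitution the input is /θʊwpm/.
The unsyllabifiable consonants are /p/, /m/; each receives one epenthetic vowel.

2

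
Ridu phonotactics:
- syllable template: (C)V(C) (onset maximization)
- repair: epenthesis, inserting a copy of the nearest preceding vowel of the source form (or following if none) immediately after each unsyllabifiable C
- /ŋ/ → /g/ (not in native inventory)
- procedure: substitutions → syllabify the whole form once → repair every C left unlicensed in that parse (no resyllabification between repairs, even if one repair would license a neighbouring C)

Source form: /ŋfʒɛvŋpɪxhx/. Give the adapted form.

gɛfɛʒɛvgɛpɪxhɪxɪ

Substitution: /ŋ/ → /g/, giving /gfʒɛvgpɪxhx/.
Syllabifying with onset maximization leaves /g/, /f/, /g/, /h/, /x/ stranded (at most one coda consonant is licensed; onsets are limited to one consonant).
Inserting the epenthetic vowel yields /g/ → /gɛ/, /f/ → /fɛ/, /g/ → /gɛ/, /h/ → /hɪ/, /x/ → /xɪ/.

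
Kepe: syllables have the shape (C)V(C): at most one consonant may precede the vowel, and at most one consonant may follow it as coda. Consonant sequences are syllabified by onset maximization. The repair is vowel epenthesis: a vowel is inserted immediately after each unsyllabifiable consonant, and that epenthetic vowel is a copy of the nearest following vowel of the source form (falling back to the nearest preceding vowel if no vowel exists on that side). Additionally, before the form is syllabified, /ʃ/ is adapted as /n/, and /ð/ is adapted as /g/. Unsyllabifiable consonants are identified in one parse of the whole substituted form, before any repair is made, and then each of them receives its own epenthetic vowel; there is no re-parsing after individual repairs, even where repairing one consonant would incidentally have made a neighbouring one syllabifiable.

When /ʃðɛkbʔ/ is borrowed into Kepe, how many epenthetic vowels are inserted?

After substitution the input is /ngɛkbʔ/.
The unsyllabifiable consonants are /n/, /b/, /ʔ/; each receives one epenthetic vowel.

3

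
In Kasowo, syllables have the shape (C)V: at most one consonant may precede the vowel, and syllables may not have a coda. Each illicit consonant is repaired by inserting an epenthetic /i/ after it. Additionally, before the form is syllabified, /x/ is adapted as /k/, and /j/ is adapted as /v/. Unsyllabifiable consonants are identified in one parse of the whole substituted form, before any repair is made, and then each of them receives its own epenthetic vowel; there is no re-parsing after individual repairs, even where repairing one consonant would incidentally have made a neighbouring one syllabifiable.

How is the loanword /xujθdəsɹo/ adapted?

Substitution: /x/ → /k/, /j/ → /v/, giving /kuvθdəsɹo/.
Syllabifying with onset maximization leaves /v/, /θ/, /s/ stranded (no codas are permitted; onsets are limited to one consonant).
Inserting the epenthetic vowel yields /v/ → /vi/, /θ/ → /θi/, /s/ → /si/.

kuviθidəsiɹo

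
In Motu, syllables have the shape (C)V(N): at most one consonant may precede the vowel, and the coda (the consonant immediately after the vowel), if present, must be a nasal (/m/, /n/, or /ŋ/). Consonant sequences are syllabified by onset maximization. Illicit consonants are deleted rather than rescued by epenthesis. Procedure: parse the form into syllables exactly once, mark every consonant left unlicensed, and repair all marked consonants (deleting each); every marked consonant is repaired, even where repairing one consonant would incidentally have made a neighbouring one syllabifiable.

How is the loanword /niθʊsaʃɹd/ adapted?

Syllabifying with onset maximization leaves /ʃ/, /ɹ/, /d/ stranded (only a nasal (/m/, /n/, or /ŋ/) is licensed in coda position; onsets are limited to one consonant).
Deleting the stranded consonants removes /ʃ/, /ɹ/, /d/.

niθʊsa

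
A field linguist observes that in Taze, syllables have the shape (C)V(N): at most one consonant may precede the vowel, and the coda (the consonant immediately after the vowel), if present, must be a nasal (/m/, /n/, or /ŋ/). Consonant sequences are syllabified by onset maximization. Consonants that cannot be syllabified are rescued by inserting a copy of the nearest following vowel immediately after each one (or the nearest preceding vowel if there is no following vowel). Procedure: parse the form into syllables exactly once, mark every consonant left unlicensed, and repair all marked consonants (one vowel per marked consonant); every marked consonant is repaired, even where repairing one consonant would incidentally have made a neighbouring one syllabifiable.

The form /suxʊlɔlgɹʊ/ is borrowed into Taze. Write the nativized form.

Syllabifying with onset maximization leaves /l/, /g/ stranded (only a nasal (/m/, /n/, or /ŋ/) is licensed in coda position; onsets are limited to one consonant).
Inserting the epenthetic vowel yields /l/ → /lʊ/, /g/ → /gʊ/.

suxʊlɔlʊgʊɹʊ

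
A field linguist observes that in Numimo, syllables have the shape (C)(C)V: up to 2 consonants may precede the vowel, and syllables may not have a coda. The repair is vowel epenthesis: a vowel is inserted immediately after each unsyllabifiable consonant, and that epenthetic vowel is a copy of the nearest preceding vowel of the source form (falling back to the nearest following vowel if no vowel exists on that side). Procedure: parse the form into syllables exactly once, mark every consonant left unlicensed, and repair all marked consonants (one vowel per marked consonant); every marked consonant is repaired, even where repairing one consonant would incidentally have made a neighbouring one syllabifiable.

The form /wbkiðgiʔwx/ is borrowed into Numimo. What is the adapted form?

wibkiðgiʔiwixi

The consonants /w/, /ʔ/, /w/, /x/ cannot be parsed into a legal (C)(C)V syllable (no codas are permitted; onsets may contain at most 2 consonants).
Inserting the epenthetic vowel yields /w/ → /wi/, /ʔ/ → /ʔi/, /w/ → /wi/, /x/ → /xi/.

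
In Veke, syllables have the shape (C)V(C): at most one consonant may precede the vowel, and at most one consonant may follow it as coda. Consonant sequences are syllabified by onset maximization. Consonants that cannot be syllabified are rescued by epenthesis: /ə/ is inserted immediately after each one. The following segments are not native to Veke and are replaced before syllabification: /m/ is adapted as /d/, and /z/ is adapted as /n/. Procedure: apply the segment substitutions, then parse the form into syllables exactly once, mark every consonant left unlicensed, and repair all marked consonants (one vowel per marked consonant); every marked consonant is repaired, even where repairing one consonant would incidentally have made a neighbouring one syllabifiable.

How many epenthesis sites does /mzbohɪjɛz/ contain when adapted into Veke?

After substitution the input is /dnbohɪjɛn/.
The unsyllabifiable consonants are /d/, /n/; each receives one epenthetic vowel.

2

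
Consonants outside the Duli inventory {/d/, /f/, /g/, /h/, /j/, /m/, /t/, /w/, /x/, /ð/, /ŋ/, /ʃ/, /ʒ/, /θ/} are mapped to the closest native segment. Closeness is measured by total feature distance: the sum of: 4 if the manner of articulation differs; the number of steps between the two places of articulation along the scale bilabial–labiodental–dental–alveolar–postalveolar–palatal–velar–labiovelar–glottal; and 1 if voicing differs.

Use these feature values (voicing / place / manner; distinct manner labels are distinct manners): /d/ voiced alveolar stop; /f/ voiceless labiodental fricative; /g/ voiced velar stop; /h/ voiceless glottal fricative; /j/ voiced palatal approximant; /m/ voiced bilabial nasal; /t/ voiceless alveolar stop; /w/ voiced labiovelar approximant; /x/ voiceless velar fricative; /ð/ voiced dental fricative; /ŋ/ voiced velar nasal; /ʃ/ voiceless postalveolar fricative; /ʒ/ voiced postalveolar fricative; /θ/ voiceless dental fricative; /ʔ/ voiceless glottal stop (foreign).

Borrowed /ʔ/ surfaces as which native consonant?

/g/ is closest: same manner (stop), place distance 2 (glottal→velar), voicing differs (+1); total 3. Next closest is /h/ at distance 4.

g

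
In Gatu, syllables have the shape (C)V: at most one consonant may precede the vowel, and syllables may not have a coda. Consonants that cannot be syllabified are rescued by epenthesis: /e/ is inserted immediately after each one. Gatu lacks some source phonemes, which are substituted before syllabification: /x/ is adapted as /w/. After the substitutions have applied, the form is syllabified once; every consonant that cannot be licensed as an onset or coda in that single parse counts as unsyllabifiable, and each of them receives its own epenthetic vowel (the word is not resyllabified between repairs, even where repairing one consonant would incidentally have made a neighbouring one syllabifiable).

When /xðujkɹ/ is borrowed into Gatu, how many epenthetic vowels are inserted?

4

After substitution the input is /wðujkɹ/.
The unsyllabifiable consonants are /w/, /j/, /k/, /ɹ/; each receives one epenthetic vowel.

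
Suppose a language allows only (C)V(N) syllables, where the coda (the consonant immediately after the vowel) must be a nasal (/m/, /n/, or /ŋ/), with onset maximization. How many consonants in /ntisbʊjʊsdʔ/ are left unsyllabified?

5

Under (C)V(N), the unsyllabifiable consonants are /n/, /s/, /s/, /d/, /ʔ/ (only a nasal (/m/, /n/, or /ŋ/) is licensed in coda position; onsets are limited to one consonant).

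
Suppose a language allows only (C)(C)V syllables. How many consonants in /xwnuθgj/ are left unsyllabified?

4

Syllabifying with onset maximization leaves /x/, /θ/, /g/, /j/ stranded (no codas are permitted; onsets may contain at most 2 consonants).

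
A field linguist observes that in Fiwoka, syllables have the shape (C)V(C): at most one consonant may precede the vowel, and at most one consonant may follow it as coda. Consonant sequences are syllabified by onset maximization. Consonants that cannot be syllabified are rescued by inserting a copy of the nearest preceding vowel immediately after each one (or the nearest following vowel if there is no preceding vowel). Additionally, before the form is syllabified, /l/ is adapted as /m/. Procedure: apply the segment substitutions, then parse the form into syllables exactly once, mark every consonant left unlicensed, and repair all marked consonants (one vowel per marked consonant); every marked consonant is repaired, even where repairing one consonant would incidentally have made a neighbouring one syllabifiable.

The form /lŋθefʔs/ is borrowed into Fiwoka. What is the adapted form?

meŋeθefʔese

Substitution: /l/ → /m/, giving /mŋθefʔs/.
The consonants /m/, /ŋ/, /ʔ/, /s/ cannot be parsed into a legal (C)V(C) syllable (at most one coda consonant is licensed; onsets are limited to one consonant).
Epenthesis after each stranded consonant: /m/ → /me/, /ŋ/ → /ŋe/, /ʔ/ → /ʔe/, /s/ → /se/.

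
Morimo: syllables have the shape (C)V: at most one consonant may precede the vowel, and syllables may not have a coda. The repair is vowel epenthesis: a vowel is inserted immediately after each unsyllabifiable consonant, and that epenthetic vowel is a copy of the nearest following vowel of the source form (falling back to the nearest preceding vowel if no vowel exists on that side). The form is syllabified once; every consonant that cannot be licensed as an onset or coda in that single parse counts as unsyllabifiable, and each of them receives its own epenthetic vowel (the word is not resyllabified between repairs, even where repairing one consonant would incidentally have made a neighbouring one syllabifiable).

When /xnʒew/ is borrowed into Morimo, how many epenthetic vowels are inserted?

3

The unsyllabifiable consonants are /x/, /n/, /w/; each receives one epenthetic vowel.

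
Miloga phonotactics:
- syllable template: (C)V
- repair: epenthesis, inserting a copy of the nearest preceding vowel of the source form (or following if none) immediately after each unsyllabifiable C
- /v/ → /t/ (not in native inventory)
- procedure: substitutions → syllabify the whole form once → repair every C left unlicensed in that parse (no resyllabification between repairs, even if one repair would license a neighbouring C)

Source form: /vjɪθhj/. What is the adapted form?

tɪjɪθɪhɪjɪ

Substitution: /v/ → /t/, giving /tjɪθhj/.
Under (C)V, the unsyllabifiable consonants are /t/, /θ/, /h/, /j/ (no codas are permitted; onsets are limited to one consonant).
Epenthesis after each stranded consonant: /t/ → /tɪ/, /θ/ → /θɪ/, /h/ → /hɪ/, /j/ → /jɪ/.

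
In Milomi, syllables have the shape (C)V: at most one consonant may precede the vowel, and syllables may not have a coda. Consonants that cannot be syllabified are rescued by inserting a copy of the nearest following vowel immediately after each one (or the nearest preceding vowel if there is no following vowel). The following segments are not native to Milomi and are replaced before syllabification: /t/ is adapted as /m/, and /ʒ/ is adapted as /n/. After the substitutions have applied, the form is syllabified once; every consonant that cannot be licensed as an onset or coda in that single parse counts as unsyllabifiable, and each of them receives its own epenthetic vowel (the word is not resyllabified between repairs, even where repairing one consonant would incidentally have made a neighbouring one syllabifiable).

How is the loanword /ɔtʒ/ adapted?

ɔmɔnɔ

Substitution: /t/ → /m/, /ʒ/ → /n/, giving /ɔmn/.
Syllabifying with onset maximization leaves /m/, /n/ stranded (no codas are permitted; onsets are limited to one consonant).
Inserting the epenthetic vowel yields /m/ → /mɔ/, /n/ → /nɔ/.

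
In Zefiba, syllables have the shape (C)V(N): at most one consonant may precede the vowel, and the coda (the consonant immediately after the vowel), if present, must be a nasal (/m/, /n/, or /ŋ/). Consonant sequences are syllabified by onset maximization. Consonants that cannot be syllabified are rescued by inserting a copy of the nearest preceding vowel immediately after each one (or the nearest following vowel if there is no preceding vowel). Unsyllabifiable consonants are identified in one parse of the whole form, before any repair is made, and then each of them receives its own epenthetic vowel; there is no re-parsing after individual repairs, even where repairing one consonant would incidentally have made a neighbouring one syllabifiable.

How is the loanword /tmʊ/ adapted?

tʊmʊ

Syllabifying with onset maximization leaves /t/ stranded (only a nasal (/m/, /n/, or /ŋ/) is licensed in coda position; onsets are limited to one consonant).
Epenthesis after each stranded consonant: /t/ → /tʊ/.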